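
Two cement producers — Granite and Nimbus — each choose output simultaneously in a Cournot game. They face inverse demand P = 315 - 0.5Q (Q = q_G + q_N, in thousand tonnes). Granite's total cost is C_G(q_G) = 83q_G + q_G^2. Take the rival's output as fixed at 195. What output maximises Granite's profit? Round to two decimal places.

44.83

With the rival's output fixed at 195, Granite's profit is π_G = (315 - (1/2)·195 - (1/2)q_G)q_G - (83q_G + q_G²) = (435/2 - (1/2)q_G)q_G - (83q_G + q_G²).
∂π_G/∂q_G = 269/2 - 3q_G = 0, so q_G = 269/6.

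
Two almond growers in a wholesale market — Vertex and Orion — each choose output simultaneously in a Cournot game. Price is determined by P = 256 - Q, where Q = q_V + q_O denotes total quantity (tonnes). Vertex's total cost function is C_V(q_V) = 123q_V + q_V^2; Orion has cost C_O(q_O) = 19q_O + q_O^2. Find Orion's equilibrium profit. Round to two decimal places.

Vertex's profit: π_V = (256 - Q)q_V - (123q_V + q_V²). Setting ∂π_V/∂q_V = 0: 133 - 4q_V - (q_O) = 0.
Orion's profit: π_O = (256 - Q)q_O - (19q_O + q_O²). Setting ∂π_O/∂q_O = 0: 237 - 4q_O - (q_V) = 0.
Rearranging gives the reaction functions q_V = (133 - q_O)/4 and q_O = (237 - q_V)/4.
Solving the pair: q_V = 59/3, q_O = 163/3.
Price P = 256 - 74 = 182.
Orion's profit: 182·(163/3) - 19·(163/3) - (163/3)² = 5904.2222.

5904.22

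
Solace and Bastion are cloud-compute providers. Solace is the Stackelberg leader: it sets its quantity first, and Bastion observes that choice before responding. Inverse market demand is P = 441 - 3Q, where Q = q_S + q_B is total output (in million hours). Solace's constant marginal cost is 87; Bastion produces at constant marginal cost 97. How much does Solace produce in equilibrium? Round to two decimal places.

The follower Bastion best-responds to any q_S: π_B = (441 - 3Q)q_B - 97q_B.
Follower FOC: 344 - 3q_S - 6q_B = 0, so q_B(q_S) = (344 - 3q_S)/6.
Solace substitutes q_B(q_S) into its own profit: π_S = q_S(441 - 3q_S - (344 - 3q_S)/2) - 87q_S = (269 - (3/2)q_S)q_S - 87q_S.
Leader FOC: 182 - 3q_S = 0, so q_S = 182/3.
Then q_B = (344 - 3·(182/3))/6 = 27.

60.67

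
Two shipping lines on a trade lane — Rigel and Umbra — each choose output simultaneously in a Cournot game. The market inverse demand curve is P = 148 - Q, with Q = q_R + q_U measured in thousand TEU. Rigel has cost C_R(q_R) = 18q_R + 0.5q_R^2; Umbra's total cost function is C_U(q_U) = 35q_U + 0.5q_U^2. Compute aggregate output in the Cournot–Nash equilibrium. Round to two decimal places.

60.75

Rigel's profit: π_R = (148 - Q)q_R - (18q_R + (1/2)q_R²). Setting ∂π_R/∂q_R = 0: 130 - 3q_R - (q_U) = 0.
Umbra's profit: π_U = (148 - Q)q_U - (35q_U + (1/2)q_U²). Setting ∂π_U/∂q_U = 0: 113 - 3q_U - (q_R) = 0.
Rearranging gives the reaction functions q_R = (130 - q_U)/3 and q_U = (113 - q_R)/3.
Solving the pair: q_R = 277/8, q_U = 209/8.
Total output Q = 277/8 + 209/8 = 243/4.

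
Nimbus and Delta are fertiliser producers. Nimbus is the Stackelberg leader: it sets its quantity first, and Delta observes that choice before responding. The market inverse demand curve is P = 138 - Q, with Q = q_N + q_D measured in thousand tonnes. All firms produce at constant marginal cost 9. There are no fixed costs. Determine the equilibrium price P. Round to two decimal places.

41.25

The follower Delta best-responds to any q_N: π_D = (138 - Q)q_D - 9q_D.
Setting the follower's marginal profit to zero, 129 - q_N - 2q_D = 0, i.e. q_D = (129 - q_N)/2.
The leader anticipates this reaction. Substituting into P = 138 - Q gives P = 147/2 - (1/2)q_N, so π_N = (147/2 - (1/2)q_N)q_N - 9q_N.
The leader's first-order condition 129/2 - q_N = 0 yields q_N = 129/2.
Then q_D = (129 - 129/2)/2 = 129/4.
Total output Q = 387/4, so price P = 138 - 387/4 = 165/4.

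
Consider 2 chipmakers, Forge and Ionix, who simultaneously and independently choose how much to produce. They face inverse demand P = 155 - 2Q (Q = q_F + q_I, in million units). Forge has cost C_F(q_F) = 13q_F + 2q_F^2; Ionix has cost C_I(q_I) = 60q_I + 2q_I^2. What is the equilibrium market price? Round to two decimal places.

Forge's profit: π_F = (155 - 2Q)q_F - (13q_F + 2q_F²). Setting ∂π_F/∂q_F = 0: 142 - 8q_F - 2(q_I) = 0.
Ionix's first-order condition: 95 - 8q_I - 2(q_F) = 0.
So q_F = (142 - 2q_I)/8 and q_I = (95 - 2q_F)/8.
Solving the pair: q_F = 473/30, q_I = 119/15.
Total output Q = 237/10, so price P = 155 - 2·(237/10) = 538/5.

107.60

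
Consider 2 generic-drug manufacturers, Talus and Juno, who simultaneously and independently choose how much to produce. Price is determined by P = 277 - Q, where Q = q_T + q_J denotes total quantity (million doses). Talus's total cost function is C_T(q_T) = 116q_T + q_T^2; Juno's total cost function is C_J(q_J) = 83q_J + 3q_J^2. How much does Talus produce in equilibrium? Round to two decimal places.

Talus's profit: π_T = (277 - Q)q_T - (116q_T + q_T²). Setting ∂π_T/∂q_T = 0: 161 - 4q_T - (q_J) = 0.
Juno's profit: π_J = (277 - Q)q_J - (83q_J + 3q_J²). Setting ∂π_J/∂q_J = 0: 194 - 8q_J - (q_T) = 0.
Best responses: q_T = (161 - q_J)/4, q_J = (194 - q_T)/8.
Solving the pair: q_T = 1094/31, q_J = 615/31.

35.29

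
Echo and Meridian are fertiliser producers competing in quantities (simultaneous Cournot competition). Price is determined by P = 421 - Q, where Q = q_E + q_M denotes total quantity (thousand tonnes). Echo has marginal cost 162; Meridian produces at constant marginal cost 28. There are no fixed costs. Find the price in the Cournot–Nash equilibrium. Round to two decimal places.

Echo's profit: π_E = (421 - Q)q_E - (162q_E). Setting ∂π_E/∂q_E = 0: 259 - 2q_E - (q_M) = 0.
Meridian's first-order condition: 393 - 2q_M - (q_E) = 0.
Best responses: q_E = (259 - q_M)/2, q_M = (393 - q_E)/2.
Solving the pair: q_E = 125/3, q_M = 527/3.
Total output Q = 652/3, so price P = 421 - 652/3 = 611/3.

203.67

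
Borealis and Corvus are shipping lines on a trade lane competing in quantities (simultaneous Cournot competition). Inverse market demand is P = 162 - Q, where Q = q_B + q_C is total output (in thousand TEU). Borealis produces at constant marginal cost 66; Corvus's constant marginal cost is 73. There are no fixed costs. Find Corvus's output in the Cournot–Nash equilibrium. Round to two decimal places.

Borealis's profit: π_B = (162 - Q)q_B - (66q_B). Setting ∂π_B/∂q_B = 0: 96 - 2q_B - (q_C) = 0.
Corvus's profit: π_C = (162 - Q)q_C - (73q_C). Setting ∂π_C/∂q_C = 0: 89 - 2q_C - (q_B) = 0.
Best responses: q_B = (96 - q_C)/2, q_C = (89 - q_B)/2.
Substituting one into the other gives q_B = 103/3 and q_C = 82/3.

27.33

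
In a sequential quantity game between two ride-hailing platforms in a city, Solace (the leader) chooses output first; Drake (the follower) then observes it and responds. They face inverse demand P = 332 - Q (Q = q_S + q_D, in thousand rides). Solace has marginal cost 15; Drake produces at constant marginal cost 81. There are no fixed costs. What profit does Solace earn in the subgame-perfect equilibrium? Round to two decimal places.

Solve by backward induction. Given q_S, the follower Drake maximises π_D = (332 - q_S - q_D)q_D - 81q_D.
Follower FOC: 251 - q_S - 2q_D = 0, so q_D(q_S) = (251 - q_S)/2.
Solace substitutes q_D(q_S) into its own profit: π_S = q_S(332 - q_S - (251 - q_S)/2) - 15q_S = (413/2 - (1/2)q_S)q_S - 15q_S.
The leader's first-order condition 383/2 - q_S = 0 yields q_S = 383/2.
Then q_D = (251 - 383/2)/2 = 119/4.
Price P = 332 - 885/4 = 443/4.
Solace's profit: (443/4 - 15)·(383/2) = 18336.1250.

18336.13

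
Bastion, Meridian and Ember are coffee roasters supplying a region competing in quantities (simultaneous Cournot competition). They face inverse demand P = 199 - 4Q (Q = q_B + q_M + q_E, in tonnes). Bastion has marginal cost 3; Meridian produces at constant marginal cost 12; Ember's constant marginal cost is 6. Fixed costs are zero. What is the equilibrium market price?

Bastion's profit: π_B = (199 - 4Q)q_B - (3q_B). Setting ∂π_B/∂q_B = 0: 196 - 8q_B - 4(q_M + q_E) = 0.
Meridian's first-order condition: 187 - 8q_M - 4(q_B + q_E) = 0.
Ember's first-order condition: 193 - 8q_E - 4(q_B + q_M) = 0.
Summing all 3 equations gives 576 − 16Q = 0, hence Q = 36.
Back-substituting: q_B = (196 − 144)/4 = 13, q_M = (187 − 144)/4 = 43/4, q_E = (193 − 144)/4 = 49/4.
Total output Q = 36, so price P = 199 - 4·36 = 55.

55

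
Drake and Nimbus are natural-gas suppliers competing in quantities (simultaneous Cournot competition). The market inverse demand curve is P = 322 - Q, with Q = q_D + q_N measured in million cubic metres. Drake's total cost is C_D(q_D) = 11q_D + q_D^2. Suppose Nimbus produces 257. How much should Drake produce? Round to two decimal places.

With the rival's output fixed at 257, Drake's profit is π_D = (322 - 257 - q_D)q_D - (11q_D + q_D²) = (65 - q_D)q_D - (11q_D + q_D²).
∂π_D/∂q_D = 54 - 4q_D = 0, so q_D = 27/2.

13.50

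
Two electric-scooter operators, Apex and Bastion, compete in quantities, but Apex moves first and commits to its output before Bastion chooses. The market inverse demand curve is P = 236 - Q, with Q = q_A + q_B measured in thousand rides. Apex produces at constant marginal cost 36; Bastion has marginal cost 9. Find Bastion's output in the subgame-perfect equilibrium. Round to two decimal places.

70.25

The follower Bastion best-responds to any q_A: π_B = (236 - Q)q_B - 9q_B.
Setting the follower's marginal profit to zero, 227 - q_A - 2q_B = 0, i.e. q_B = (227 - q_A)/2.
The leader anticipates this reaction. Substituting into P = 236 - Q gives P = 245/2 - (1/2)q_A, so π_A = (245/2 - (1/2)q_A)q_A - 36q_A.
Maximising: ∂π_A/∂q_A = 173/2 - q_A = 0, giving q_A = 173/2.
Then q_B = (227 - 173/2)/2 = 281/4.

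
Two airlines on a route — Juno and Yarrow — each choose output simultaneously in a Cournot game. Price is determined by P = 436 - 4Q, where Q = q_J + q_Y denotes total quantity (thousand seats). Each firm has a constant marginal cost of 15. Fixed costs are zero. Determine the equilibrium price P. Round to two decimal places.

Each firm earns π_i = (436 - 4Q)q_i - 15q_i.
Setting ∂π_i/∂q_i = 0 with rivals' quantities fixed: 421 - 8q_i - 4q_j = 0.
With identical firms every q_j equals q_i, so q_j = q_i and 421 = 12q_i, giving q_i = 421/12.
Total output Q = 421/6, so price P = 436 - 4·(421/6) = 466/3.

155.33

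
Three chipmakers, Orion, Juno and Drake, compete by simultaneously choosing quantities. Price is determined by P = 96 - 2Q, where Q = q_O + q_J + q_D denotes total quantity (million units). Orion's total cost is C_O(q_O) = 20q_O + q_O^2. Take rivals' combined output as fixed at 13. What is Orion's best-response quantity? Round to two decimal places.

8.33

With rivals' combined output fixed at 13, Orion's profit is π_O = (96 - 2·13 - 2q_O)q_O - (20q_O + q_O²) = (70 - 2q_O)q_O - (20q_O + q_O²).
∂π_O/∂q_O = 50 - 6q_O = 0, so q_O = 25/3.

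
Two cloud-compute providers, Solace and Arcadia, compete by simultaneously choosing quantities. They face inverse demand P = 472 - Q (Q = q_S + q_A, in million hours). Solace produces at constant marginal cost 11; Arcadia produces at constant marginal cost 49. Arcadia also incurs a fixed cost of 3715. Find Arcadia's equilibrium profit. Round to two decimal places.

Solace's profit: π_S = (472 - Q)q_S - (11q_S). Setting ∂π_S/∂q_S = 0: 461 - 2q_S - (q_A) = 0.
Arcadia's profit: π_A = (472 - Q)q_A - (49q_A). Setting ∂π_A/∂q_A = 0: 423 - 2q_A - (q_S) = 0.
Rearranging gives the reaction functions q_S = (461 - q_A)/2 and q_A = (423 - q_S)/2.
Substituting one into the other gives q_S = 499/3 and q_A = 385/3.
Price P = 472 - 884/3 = 532/3.
Arcadia's profit: (532/3 - 49)·(385/3) - 3715 = 12754.4444.

12754.44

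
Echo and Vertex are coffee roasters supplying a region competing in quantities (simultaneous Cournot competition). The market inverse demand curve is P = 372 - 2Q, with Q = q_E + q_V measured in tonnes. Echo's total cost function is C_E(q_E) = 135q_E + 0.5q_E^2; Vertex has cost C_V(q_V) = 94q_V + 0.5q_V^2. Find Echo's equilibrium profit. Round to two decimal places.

2242.86

Echo's profit: π_E = (372 - 2Q)q_E - (135q_E + (1/2)q_E²). Setting ∂π_E/∂q_E = 0: 237 - 5q_E - 2(q_V) = 0.
Vertex's profit: π_V = (372 - 2Q)q_V - (94q_V + (1/2)q_V²). Setting ∂π_V/∂q_V = 0: 278 - 5q_V - 2(q_E) = 0.
So q_E = (237 - 2q_V)/5 and q_V = (278 - 2q_E)/5.
Substituting one into the other gives q_E = 629/21 and q_V = 916/21.
Price P = 372 - 2·(515/7) = 1574/7.
Echo's profit: (1574/7)·(629/21) - 135·(629/21) - (1/2)(629/21)² = 2242.8628.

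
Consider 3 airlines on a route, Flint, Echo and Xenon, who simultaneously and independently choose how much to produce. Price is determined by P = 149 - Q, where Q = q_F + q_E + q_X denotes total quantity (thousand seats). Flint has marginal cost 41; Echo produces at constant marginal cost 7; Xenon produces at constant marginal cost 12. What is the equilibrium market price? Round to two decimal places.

Flint's profit: π_F = (149 - Q)q_F - (41q_F). Setting ∂π_F/∂q_F = 0: 108 - 2q_F - (q_E + q_X) = 0.
Echo's profit: π_E = (149 - Q)q_E - (7q_E). Setting ∂π_E/∂q_E = 0: 142 - 2q_E - (q_F + q_X) = 0.
Xenon's first-order condition: 137 - 2q_X - (q_F + q_E) = 0.
Adding the 3 conditions: 387 − 2Q − 2Q = 0, i.e. Q = 387/4.
Back-substituting: q_F = (108 − 387/4) = 45/4, q_E = (142 − 387/4) = 181/4, q_X = (137 − 387/4) = 161/4.
Total output Q = 387/4, so price P = 149 - 387/4 = 209/4.

52.25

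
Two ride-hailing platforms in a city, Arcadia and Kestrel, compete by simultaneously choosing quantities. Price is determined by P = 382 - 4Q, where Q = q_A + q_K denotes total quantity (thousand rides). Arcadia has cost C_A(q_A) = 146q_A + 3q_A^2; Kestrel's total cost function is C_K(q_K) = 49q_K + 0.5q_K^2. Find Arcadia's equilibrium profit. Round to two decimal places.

Arcadia's profit: π_A = (382 - 4Q)q_A - (146q_A + 3q_A²). Setting ∂π_A/∂q_A = 0: 236 - 14q_A - 4(q_K) = 0.
Kestrel's first-order condition: 333 - 9q_K - 4(q_A) = 0.
Best responses: q_A = (236 - 4q_K)/14, q_K = (333 - 4q_A)/9.
Solving the pair: q_A = 36/5, q_K = 169/5.
Price P = 382 - 4·41 = 218.
Arcadia's profit: 218·(36/5) - 146·(36/5) - 3(36/5)² = 362.8800.

362.88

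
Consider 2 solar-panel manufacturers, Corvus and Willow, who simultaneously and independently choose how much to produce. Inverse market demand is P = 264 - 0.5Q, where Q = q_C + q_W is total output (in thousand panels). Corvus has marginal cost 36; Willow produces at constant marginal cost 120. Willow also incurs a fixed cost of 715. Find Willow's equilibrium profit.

85

Corvus's profit: π_C = (264 - 0.5Q)q_C - (36q_C). Setting ∂π_C/∂q_C = 0: 228 - q_C - (1/2)(q_W) = 0.
Willow's first-order condition: 144 - q_W - (1/2)(q_C) = 0.
Best responses: q_C = (228 - (1/2)q_W), q_W = (144 - (1/2)q_C).
Substituting one into the other gives q_C = 208 and q_W = 40.
Price P = 264 - (1/2)·248 = 140.
Willow's profit: (140 - 120)·40 - 715 = 85.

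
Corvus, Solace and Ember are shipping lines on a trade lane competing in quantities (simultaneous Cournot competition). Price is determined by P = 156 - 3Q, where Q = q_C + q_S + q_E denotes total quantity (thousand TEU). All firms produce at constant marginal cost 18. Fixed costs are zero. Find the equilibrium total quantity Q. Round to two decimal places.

34.50

A representative firm's profit is π_i = q_i(156 - 3Q) - 18q_i.
Setting ∂π_i/∂q_i = 0 with rivals' quantities fixed: 138 - 6q_i - 3·Σ_{j≠i} q_j = 0.
By symmetry each firm produces the same amount; substituting Σ_{j≠i} q_j = 2q_i yields q_i = 138/12 = 23/2.
Total output Q = 23/2 + 23/2 + 23/2 = 69/2.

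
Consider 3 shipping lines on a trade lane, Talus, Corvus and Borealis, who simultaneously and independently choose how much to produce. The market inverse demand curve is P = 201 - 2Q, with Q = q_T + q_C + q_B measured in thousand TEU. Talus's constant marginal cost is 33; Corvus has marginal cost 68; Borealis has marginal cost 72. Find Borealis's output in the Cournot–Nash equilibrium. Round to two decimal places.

Talus's profit: π_T = (201 - 2Q)q_T - (33q_T). Setting ∂π_T/∂q_T = 0: 168 - 4q_T - 2(q_C + q_B) = 0.
Corvus's profit: π_C = (201 - 2Q)q_C - (68q_C). Setting ∂π_C/∂q_C = 0: 133 - 4q_C - 2(q_T + q_B) = 0.
Borealis's profit: π_B = (201 - 2Q)q_B - (72q_B). Setting ∂π_B/∂q_B = 0: 129 - 4q_B - 2(q_T + q_C) = 0.
Adding the 3 conditions: 430 − 4Q − 4Q = 0, i.e. Q = 215/4.
Back-substituting: q_T = (168 − 215/2)/2 = 121/4, q_C = (133 − 215/2)/2 = 51/4, q_B = (129 − 215/2)/2 = 43/4.

10.75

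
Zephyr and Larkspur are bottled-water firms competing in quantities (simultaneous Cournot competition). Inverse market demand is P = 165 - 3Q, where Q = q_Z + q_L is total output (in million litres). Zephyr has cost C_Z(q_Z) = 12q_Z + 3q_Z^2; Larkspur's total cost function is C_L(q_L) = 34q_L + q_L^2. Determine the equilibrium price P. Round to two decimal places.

97.97

Zephyr's profit: π_Z = (165 - 3Q)q_Z - (12q_Z + 3q_Z²). Setting ∂π_Z/∂q_Z = 0: 153 - 12q_Z - 3(q_L) = 0.
Larkspur's profit: π_L = (165 - 3Q)q_L - (34q_L + q_L²). Setting ∂π_L/∂q_L = 0: 131 - 8q_L - 3(q_Z) = 0.
Best responses: q_Z = (153 - 3q_L)/12, q_L = (131 - 3q_Z)/8.
Substituting one into the other gives q_Z = 277/29 and q_L = 371/29.
Total output Q = 648/29, so price P = 165 - 3·(648/29) = 97.9655.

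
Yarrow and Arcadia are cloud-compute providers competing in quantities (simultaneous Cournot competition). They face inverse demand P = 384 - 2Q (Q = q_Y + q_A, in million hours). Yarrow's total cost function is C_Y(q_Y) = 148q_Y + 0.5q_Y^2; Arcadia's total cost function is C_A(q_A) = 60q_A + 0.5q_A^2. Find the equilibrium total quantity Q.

Yarrow's profit: π_Y = (384 - 2Q)q_Y - (148q_Y + (1/2)q_Y²). Setting ∂π_Y/∂q_Y = 0: 236 - 5q_Y - 2(q_A) = 0.
Arcadia's first-order condition: 324 - 5q_A - 2(q_Y) = 0.
Rearranging gives the reaction functions q_Y = (236 - 2q_A)/5 and q_A = (324 - 2q_Y)/5.
Substituting one into the other gives q_Y = 76/3 and q_A = 164/3.
Total output Q = 76/3 + 164/3 = 80.

80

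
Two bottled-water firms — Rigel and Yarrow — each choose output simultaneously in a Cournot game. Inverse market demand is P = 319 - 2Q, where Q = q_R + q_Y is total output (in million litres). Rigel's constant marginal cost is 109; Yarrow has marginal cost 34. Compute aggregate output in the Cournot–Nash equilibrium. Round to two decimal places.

Rigel's profit: π_R = (319 - 2Q)q_R - (109q_R). Setting ∂π_R/∂q_R = 0: 210 - 4q_R - 2(q_Y) = 0.
Yarrow's first-order condition: 285 - 4q_Y - 2(q_R) = 0.
Best responses: q_R = (210 - 2q_Y)/4, q_Y = (285 - 2q_R)/4.
Solving the pair: q_R = 45/2, q_Y = 60.
Total output Q = 45/2 + 60 = 165/2.

82.50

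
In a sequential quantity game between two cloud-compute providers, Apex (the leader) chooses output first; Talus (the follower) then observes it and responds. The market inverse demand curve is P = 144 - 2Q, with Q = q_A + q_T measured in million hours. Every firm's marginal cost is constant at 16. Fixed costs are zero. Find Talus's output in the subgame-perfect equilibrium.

Solve by backward induction. Given q_A, the follower Talus maximises π_T = (144 - 2q_A - 2q_T)q_T - 16q_T.
Setting the follower's marginal profit to zero, 128 - 2q_A - 4q_T = 0, i.e. q_T = (128 - 2q_A)/4.
Apex substitutes q_T(q_A) into its own profit: π_A = q_A(144 - 2q_A - (128 - 2q_A)/2) - 16q_A = (80 - q_A)q_A - 16q_A.
The leader's first-order condition 64 - 2q_A = 0 yields q_A = 32.
Then q_T = (128 - 2·32)/4 = 16.

16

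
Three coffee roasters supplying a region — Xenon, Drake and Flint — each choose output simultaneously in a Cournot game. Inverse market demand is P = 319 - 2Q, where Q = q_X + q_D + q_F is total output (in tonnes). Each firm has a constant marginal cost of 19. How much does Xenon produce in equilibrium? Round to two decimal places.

37.50

A representative firm's profit is π_i = q_i(319 - 2Q) - 19q_i.
First-order condition (treating rivals' output as given): 300 - 4q_i - 2·Σ_{j≠i} q_j = 0.
With identical firms every q_j equals q_i, so Σ_{j≠i} q_j = 2q_i and 300 = 8q_i, giving q_i = 75/2.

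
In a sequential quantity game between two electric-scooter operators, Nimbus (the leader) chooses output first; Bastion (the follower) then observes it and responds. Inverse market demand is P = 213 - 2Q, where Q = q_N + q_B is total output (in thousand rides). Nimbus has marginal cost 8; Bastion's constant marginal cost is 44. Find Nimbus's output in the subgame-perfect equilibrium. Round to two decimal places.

60.25

Solve by backward induction. Given q_N, the follower Bastion maximises π_B = (213 - 2q_N - 2q_B)q_B - 44q_B.
Setting the follower's marginal profit to zero, 169 - 2q_N - 4q_B = 0, i.e. q_B = (169 - 2q_N)/4.
Nimbus substitutes q_B(q_N) into its own profit: π_N = q_N(213 - 2q_N - (169 - 2q_N)/2) - 8q_N = (257/2 - q_N)q_N - 8q_N.
Maximising: ∂π_N/∂q_N = 241/2 - 2q_N = 0, giving q_N = 241/4.
Then q_B = (169 - 2·(241/4))/4 = 97/8.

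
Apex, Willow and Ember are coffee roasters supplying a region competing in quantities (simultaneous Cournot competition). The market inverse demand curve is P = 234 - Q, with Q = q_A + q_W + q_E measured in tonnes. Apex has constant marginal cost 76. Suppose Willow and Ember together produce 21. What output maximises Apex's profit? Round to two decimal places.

68.50

With rivals' combined output fixed at 21, Apex's profit is π_A = (234 - 21 - q_A)q_A - (76q_A) = (213 - q_A)q_A - (76q_A).
∂π_A/∂q_A = 137 - 2q_A = 0, so q_A = 137/2.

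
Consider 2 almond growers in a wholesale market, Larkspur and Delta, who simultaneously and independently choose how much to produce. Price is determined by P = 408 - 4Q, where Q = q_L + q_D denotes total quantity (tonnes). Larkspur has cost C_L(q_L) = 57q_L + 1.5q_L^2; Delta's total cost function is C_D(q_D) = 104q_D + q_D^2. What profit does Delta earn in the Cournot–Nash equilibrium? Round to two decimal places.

Larkspur's profit: π_L = (408 - 4Q)q_L - (57q_L + (3/2)q_L²). Setting ∂π_L/∂q_L = 0: 351 - 11q_L - 4(q_D) = 0.
Delta's profit: π_D = (408 - 4Q)q_D - (104q_D + q_D²). Setting ∂π_D/∂q_D = 0: 304 - 10q_D - 4(q_L) = 0.
So q_L = (351 - 4q_D)/11 and q_D = (304 - 4q_L)/10.
Solving the pair: q_L = 1147/47, q_D = 970/47.
Price P = 408 - 4·45.0426 = 227.8298.
Delta's profit: 227.8298·(970/47) - 104·(970/47) - (970/47)² = 2129.6967.

2129.70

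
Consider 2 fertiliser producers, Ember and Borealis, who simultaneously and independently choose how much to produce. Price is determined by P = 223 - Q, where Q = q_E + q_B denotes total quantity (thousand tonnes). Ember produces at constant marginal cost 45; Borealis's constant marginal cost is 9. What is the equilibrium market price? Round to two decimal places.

Ember's profit: π_E = (223 - Q)q_E - (45q_E). Setting ∂π_E/∂q_E = 0: 178 - 2q_E - (q_B) = 0.
Borealis's first-order condition: 214 - 2q_B - (q_E) = 0.
Best responses: q_E = (178 - q_B)/2, q_B = (214 - q_E)/2.
Substituting one into the other gives q_E = 142/3 and q_B = 250/3.
Total output Q = 392/3, so price P = 223 - 392/3 = 277/3.

92.33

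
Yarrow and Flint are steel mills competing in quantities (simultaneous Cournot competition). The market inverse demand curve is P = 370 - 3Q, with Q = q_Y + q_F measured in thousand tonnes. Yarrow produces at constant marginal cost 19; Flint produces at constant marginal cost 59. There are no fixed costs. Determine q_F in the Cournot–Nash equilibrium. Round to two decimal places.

30.11

Yarrow's profit: π_Y = (370 - 3Q)q_Y - (19q_Y). Setting ∂π_Y/∂q_Y = 0: 351 - 6q_Y - 3(q_F) = 0.
Flint's first-order condition: 311 - 6q_F - 3(q_Y) = 0.
So q_Y = (351 - 3q_F)/6 and q_F = (311 - 3q_Y)/6.
Solving the pair: q_Y = 391/9, q_F = 271/9.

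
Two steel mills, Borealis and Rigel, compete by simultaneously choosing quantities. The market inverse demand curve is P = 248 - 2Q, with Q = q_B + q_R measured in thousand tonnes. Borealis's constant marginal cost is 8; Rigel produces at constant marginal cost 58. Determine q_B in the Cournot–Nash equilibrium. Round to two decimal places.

48.33

Borealis's profit: π_B = (248 - 2Q)q_B - (8q_B). Setting ∂π_B/∂q_B = 0: 240 - 4q_B - 2(q_R) = 0.
Rigel's profit: π_R = (248 - 2Q)q_R - (58q_R). Setting ∂π_R/∂q_R = 0: 190 - 4q_R - 2(q_B) = 0.
Best responses: q_B = (240 - 2q_R)/4, q_R = (190 - 2q_B)/4.
Substituting one into the other gives q_B = 145/3 and q_R = 70/3.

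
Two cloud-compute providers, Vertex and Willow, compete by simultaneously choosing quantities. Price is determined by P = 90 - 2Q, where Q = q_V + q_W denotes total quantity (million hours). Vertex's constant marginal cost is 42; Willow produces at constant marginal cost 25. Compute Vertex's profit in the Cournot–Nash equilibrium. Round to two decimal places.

53.39

Vertex's profit: π_V = (90 - 2Q)q_V - (42q_V). Setting ∂π_V/∂q_V = 0: 48 - 4q_V - 2(q_W) = 0.
Willow's profit: π_W = (90 - 2Q)q_W - (25q_W). Setting ∂π_W/∂q_W = 0: 65 - 4q_W - 2(q_V) = 0.
Rearranging gives the reaction functions q_V = (48 - 2q_W)/4 and q_W = (65 - 2q_V)/4.
Solving the pair: q_V = 31/6, q_W = 41/3.
Price P = 90 - 2·(113/6) = 157/3.
Vertex's profit: (157/3 - 42)·(31/6) = 961/18.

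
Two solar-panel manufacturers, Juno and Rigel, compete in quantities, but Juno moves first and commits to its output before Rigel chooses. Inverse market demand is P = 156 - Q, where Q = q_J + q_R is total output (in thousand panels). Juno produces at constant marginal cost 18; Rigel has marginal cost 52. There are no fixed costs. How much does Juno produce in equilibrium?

The follower Rigel best-responds to any q_J: π_R = (156 - Q)q_R - 52q_R.
∂π_R/∂q_R = 104 - q_J - 2q_R = 0 gives the reaction function q_R = (104 - q_J)/2.
The leader anticipates this reaction. Substituting into P = 156 - Q gives P = 104 - (1/2)q_J, so π_J = (104 - (1/2)q_J)q_J - 18q_J.
Leader FOC: 86 - q_J = 0, so q_J = 86.
Then q_R = (104 - 86)/2 = 9.

86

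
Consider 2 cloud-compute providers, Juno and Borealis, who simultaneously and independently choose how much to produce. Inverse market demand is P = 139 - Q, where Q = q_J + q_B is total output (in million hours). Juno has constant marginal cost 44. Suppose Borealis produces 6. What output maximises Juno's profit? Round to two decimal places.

With the rival's output fixed at 6, Juno's profit is π_J = (139 - 6 - q_J)q_J - (44q_J) = (133 - q_J)q_J - (44q_J).
∂π_J/∂q_J = 89 - 2q_J = 0, so q_J = 89/2.

44.50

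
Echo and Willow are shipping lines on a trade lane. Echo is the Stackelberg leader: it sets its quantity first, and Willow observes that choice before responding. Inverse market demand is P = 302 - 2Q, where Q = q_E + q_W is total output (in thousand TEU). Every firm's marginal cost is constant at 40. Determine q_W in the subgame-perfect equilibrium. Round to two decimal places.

The follower Willow best-responds to any q_E: π_W = (302 - 2Q)q_W - 40q_W.
Setting the follower's marginal profit to zero, 262 - 2q_E - 4q_W = 0, i.e. q_W = (262 - 2q_E)/4.
Echo substitutes q_W(q_E) into its own profit: π_E = q_E(302 - 2q_E - (262 - 2q_E)/2) - 40q_E = (171 - q_E)q_E - 40q_E.
Leader FOC: 131 - 2q_E = 0, so q_E = 131/2.
Then q_W = (262 - 2·(131/2))/4 = 131/4.

32.75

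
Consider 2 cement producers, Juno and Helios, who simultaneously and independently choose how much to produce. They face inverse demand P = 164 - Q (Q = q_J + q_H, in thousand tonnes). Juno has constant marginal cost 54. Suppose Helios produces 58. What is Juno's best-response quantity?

With the rival's output fixed at 58, Juno's profit is π_J = (164 - 58 - q_J)q_J - (54q_J) = (106 - q_J)q_J - (54q_J).
∂π_J/∂q_J = 52 - 2q_J = 0, so q_J = 26.

26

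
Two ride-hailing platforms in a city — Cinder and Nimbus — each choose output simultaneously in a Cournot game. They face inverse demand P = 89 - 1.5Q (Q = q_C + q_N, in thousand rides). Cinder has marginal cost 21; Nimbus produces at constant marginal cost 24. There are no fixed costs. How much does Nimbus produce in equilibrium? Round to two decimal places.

Cinder's profit: π_C = (89 - 1.5Q)q_C - (21q_C). Setting ∂π_C/∂q_C = 0: 68 - 3q_C - (3/2)(q_N) = 0.
Nimbus's first-order condition: 65 - 3q_N - (3/2)(q_C) = 0.
Best responses: q_C = (68 - (3/2)q_N)/3, q_N = (65 - (3/2)q_C)/3.
Substituting one into the other gives q_C = 142/9 and q_N = 124/9.

13.78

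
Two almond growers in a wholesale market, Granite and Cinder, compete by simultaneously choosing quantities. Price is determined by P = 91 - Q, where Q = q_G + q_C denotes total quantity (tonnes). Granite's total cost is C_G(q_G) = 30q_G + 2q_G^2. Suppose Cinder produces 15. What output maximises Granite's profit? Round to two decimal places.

With the rival's output fixed at 15, Granite's profit is π_G = (91 - 15 - q_G)q_G - (30q_G + 2q_G²) = (76 - q_G)q_G - (30q_G + 2q_G²).
∂π_G/∂q_G = 46 - 6q_G = 0, so q_G = 23/3.

7.67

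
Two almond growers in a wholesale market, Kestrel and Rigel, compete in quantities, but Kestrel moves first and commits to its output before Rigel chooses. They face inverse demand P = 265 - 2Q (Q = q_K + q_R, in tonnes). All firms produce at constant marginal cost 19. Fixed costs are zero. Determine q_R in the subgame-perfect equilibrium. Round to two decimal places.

The follower Rigel best-responds to any q_K: π_R = (265 - 2Q)q_R - 19q_R.
Follower FOC: 246 - 2q_K - 4q_R = 0, so q_R(q_K) = (246 - 2q_K)/4.
The leader anticipates this reaction. Substituting into P = 265 - 2Q gives P = 142 - q_K, so π_K = (142 - q_K)q_K - 19q_K.
Leader FOC: 123 - 2q_K = 0, so q_K = 123/2.
Then q_R = (246 - 2·(123/2))/4 = 123/4.

30.75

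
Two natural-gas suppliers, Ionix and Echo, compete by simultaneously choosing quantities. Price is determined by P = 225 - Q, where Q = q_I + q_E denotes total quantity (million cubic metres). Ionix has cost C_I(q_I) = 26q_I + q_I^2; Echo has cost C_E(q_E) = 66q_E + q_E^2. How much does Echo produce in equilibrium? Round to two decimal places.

Ionix's profit: π_I = (225 - Q)q_I - (26q_I + q_I²). Setting ∂π_I/∂q_I = 0: 199 - 4q_I - (q_E) = 0.
Echo's first-order condition: 159 - 4q_E - (q_I) = 0.
So q_I = (199 - q_E)/4 and q_E = (159 - q_I)/4.
Solving the pair: q_I = 637/15, q_E = 437/15.

29.13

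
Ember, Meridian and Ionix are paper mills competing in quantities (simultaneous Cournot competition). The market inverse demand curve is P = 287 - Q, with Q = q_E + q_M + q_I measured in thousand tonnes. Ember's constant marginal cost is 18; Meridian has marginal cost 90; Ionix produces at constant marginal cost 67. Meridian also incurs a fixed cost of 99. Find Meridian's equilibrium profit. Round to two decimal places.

551.25

Ember's profit: π_E = (287 - Q)q_E - (18q_E). Setting ∂π_E/∂q_E = 0: 269 - 2q_E - (q_M + q_I) = 0.
Meridian's profit: π_M = (287 - Q)q_M - (90q_M). Setting ∂π_M/∂q_M = 0: 197 - 2q_M - (q_E + q_I) = 0.
Ionix's first-order condition: 220 - 2q_I - (q_E + q_M) = 0.
Adding the 3 conditions: 686 − 2Q − 2Q = 0, i.e. Q = 343/2.
Back-substituting: q_E = (269 − 343/2) = 195/2, q_M = (197 − 343/2) = 51/2, q_I = (220 − 343/2) = 97/2.
Price P = 287 - 343/2 = 231/2.
Meridian's profit: (231/2 - 90)·(51/2) - 99 = 551.2500.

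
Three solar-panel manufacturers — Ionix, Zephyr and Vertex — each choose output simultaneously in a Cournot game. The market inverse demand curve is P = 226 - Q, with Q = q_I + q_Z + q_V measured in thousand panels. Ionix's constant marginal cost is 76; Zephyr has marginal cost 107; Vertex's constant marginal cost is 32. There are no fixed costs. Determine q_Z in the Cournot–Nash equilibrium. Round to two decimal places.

3.25

Ionix's profit: π_I = (226 - Q)q_I - (76q_I). Setting ∂π_I/∂q_I = 0: 150 - 2q_I - (q_Z + q_V) = 0.
Zephyr's first-order condition: 119 - 2q_Z - (q_I + q_V) = 0.
Vertex's profit: π_V = (226 - Q)q_V - (32q_V). Setting ∂π_V/∂q_V = 0: 194 - 2q_V - (q_I + q_Z) = 0.
Adding the 3 conditions: 463 − 2Q − 2Q = 0, i.e. Q = 463/4.
Back-substituting: q_I = (150 − 463/4) = 137/4, q_Z = (119 − 463/4) = 13/4, q_V = (194 − 463/4) = 313/4.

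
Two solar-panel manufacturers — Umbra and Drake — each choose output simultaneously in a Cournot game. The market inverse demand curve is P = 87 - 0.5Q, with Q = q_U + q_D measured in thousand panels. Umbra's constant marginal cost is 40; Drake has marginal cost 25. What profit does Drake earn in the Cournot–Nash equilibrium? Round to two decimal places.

Umbra's profit: π_U = (87 - 0.5Q)q_U - (40q_U). Setting ∂π_U/∂q_U = 0: 47 - q_U - (1/2)(q_D) = 0.
Drake's first-order condition: 62 - q_D - (1/2)(q_U) = 0.
So q_U = (47 - (1/2)q_D) and q_D = (62 - (1/2)q_U).
Solving the pair: q_U = 64/3, q_D = 154/3.
Price P = 87 - (1/2)·(218/3) = 152/3.
Drake's profit: (152/3 - 25)·(154/3) = 1317.5556.

1317.56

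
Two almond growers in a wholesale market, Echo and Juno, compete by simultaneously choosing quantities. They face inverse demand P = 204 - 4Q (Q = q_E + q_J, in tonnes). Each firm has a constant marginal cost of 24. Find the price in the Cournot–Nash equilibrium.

84

Each firm earns π_i = (204 - 4Q)q_i - 24q_i.
First-order condition (treating rivals' output as given): 180 - 8q_i - 4q_j = 0.
By symmetry each firm produces the same amount; substituting q_j = q_i yields q_i = 180/12 = 15.
Total output Q = 30, so price P = 204 - 4·30 = 84.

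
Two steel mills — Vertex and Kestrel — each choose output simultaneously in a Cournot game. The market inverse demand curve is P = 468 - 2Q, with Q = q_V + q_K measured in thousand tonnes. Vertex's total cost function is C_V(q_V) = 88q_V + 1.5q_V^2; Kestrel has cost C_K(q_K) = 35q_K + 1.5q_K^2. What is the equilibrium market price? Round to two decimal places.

Vertex's profit: π_V = (468 - 2Q)q_V - (88q_V + (3/2)q_V²). Setting ∂π_V/∂q_V = 0: 380 - 7q_V - 2(q_K) = 0.
Kestrel's profit: π_K = (468 - 2Q)q_K - (35q_K + (3/2)q_K²). Setting ∂π_K/∂q_K = 0: 433 - 7q_K - 2(q_V) = 0.
Rearranging gives the reaction functions q_V = (380 - 2q_K)/7 and q_K = (433 - 2q_V)/7.
Solving the pair: q_V = 598/15, q_K = 757/15.
Total output Q = 271/3, so price P = 468 - 2·(271/3) = 862/3.

287.33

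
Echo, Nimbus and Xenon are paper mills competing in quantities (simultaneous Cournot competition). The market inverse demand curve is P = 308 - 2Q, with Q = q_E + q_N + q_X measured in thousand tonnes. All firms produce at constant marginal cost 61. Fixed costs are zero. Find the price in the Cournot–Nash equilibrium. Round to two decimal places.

122.75

Each firm earns π_i = (308 - 2Q)q_i - 61q_i.
Setting ∂π_i/∂q_i = 0 with rivals' quantities fixed: 247 - 4q_i - 2·Σ_{j≠i} q_j = 0.
With identical firms every q_j equals q_i, so Σ_{j≠i} q_j = 2q_i and 247 = 8q_i, giving q_i = 247/8.
Total output Q = 741/8, so price P = 308 - 2·(741/8) = 491/4.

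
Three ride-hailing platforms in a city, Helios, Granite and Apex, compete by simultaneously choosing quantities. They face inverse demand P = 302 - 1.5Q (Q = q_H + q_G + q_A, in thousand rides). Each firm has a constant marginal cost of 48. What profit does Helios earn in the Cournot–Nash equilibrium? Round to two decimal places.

2688.17

Each firm earns π_i = (302 - 1.5Q)q_i - 48q_i.
Setting ∂π_i/∂q_i = 0 with rivals' quantities fixed: 254 - 3q_i - (3/2)·Σ_{j≠i} q_j = 0.
With identical firms every q_j equals q_i, so Σ_{j≠i} q_j = 2q_i and 254 = 6q_i, giving q_i = 127/3.
Price P = 302 - (3/2)·127 = 223/2.
Helios's profit: (223/2 - 48)·(127/3) = 2688.1667.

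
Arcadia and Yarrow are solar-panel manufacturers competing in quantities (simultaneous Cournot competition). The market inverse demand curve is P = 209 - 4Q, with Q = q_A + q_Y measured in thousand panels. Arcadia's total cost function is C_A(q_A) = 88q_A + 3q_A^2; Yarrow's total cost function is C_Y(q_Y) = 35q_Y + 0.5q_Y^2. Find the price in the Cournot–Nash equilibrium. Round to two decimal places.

Arcadia's profit: π_A = (209 - 4Q)q_A - (88q_A + 3q_A²). Setting ∂π_A/∂q_A = 0: 121 - 14q_A - 4(q_Y) = 0.
Yarrow's profit: π_Y = (209 - 4Q)q_Y - (35q_Y + (1/2)q_Y²). Setting ∂π_Y/∂q_Y = 0: 174 - 9q_Y - 4(q_A) = 0.
So q_A = (121 - 4q_Y)/14 and q_Y = (174 - 4q_A)/9.
Solving the pair: q_A = 393/110, q_Y = 976/55.
Total output Q = 469/22, so price P = 209 - 4·(469/22) = 1361/11.

123.73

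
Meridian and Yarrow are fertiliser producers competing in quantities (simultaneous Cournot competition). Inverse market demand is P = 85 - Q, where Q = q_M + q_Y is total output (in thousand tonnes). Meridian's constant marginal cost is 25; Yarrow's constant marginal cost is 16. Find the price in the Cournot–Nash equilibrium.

Meridian's profit: π_M = (85 - Q)q_M - (25q_M). Setting ∂π_M/∂q_M = 0: 60 - 2q_M - (q_Y) = 0.
Yarrow's profit: π_Y = (85 - Q)q_Y - (16q_Y). Setting ∂π_Y/∂q_Y = 0: 69 - 2q_Y - (q_M) = 0.
Rearranging gives the reaction functions q_M = (60 - q_Y)/2 and q_Y = (69 - q_M)/2.
Substituting one into the other gives q_M = 17 and q_Y = 26.
Total output Q = 43, so price P = 85 - 43 = 42.

42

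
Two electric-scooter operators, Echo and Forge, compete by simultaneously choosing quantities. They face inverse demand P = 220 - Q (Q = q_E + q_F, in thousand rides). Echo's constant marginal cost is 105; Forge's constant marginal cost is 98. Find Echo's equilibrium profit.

Echo's profit: π_E = (220 - Q)q_E - (105q_E). Setting ∂π_E/∂q_E = 0: 115 - 2q_E - (q_F) = 0.
Forge's profit: π_F = (220 - Q)q_F - (98q_F). Setting ∂π_F/∂q_F = 0: 122 - 2q_F - (q_E) = 0.
So q_E = (115 - q_F)/2 and q_F = (122 - q_E)/2.
Solving the pair: q_E = 36, q_F = 43.
Price P = 220 - 79 = 141.
Echo's profit: (141 - 105)·36 = 1296.

1296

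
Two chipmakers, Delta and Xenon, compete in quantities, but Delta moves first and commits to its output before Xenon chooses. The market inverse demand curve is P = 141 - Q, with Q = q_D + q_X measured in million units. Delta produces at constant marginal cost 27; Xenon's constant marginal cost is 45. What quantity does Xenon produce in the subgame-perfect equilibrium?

15

Solve by backward induction. Given q_D, the follower Xenon maximises π_X = (141 - q_D - q_X)q_X - 45q_X.
∂π_X/∂q_X = 96 - q_D - 2q_X = 0 gives the reaction function q_X = (96 - q_D)/2.
The leader anticipates this reaction. Substituting into P = 141 - Q gives P = 93 - (1/2)q_D, so π_D = (93 - (1/2)q_D)q_D - 27q_D.
Maximising: ∂π_D/∂q_D = 66 - q_D = 0, giving q_D = 66.
Then q_X = (96 - 66)/2 = 15.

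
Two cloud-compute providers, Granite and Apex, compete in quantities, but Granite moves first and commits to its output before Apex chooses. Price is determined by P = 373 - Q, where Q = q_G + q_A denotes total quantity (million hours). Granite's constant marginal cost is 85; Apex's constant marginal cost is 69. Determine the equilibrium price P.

153

The follower Apex best-responds to any q_G: π_A = (373 - Q)q_A - 69q_A.
Setting the follower's marginal profit to zero, 304 - q_G - 2q_A = 0, i.e. q_A = (304 - q_G)/2.
The leader anticipates this reaction. Substituting into P = 373 - Q gives P = 221 - (1/2)q_G, so π_G = (221 - (1/2)q_G)q_G - 85q_G.
Maximising: ∂π_G/∂q_G = 136 - q_G = 0, giving q_G = 136.
Then q_A = (304 - 136)/2 = 84.
Total output Q = 220, so price P = 373 - 220 = 153.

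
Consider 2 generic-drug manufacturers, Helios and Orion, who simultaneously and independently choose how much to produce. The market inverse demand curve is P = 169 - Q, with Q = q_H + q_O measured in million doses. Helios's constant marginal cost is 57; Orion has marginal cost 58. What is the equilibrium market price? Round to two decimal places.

Helios's profit: π_H = (169 - Q)q_H - (57q_H). Setting ∂π_H/∂q_H = 0: 112 - 2q_H - (q_O) = 0.
Orion's first-order condition: 111 - 2q_O - (q_H) = 0.
So q_H = (112 - q_O)/2 and q_O = (111 - q_H)/2.
Solving the pair: q_H = 113/3, q_O = 110/3.
Total output Q = 223/3, so price P = 169 - 223/3 = 284/3.

94.67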